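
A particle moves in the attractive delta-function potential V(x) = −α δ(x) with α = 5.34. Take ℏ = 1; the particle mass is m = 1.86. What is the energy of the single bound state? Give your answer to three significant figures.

E = -26.5

For x ≠ 0 the bound state is ψ ∝ e^{−κ|x|}; integrating the TISE across the delta gives the cusp condition 2κ = 2mα/ℏ², so κ = 9.932.
Then E = −ℏ²κ²/(2m) = −mα²/(2ℏ²) = -26.52.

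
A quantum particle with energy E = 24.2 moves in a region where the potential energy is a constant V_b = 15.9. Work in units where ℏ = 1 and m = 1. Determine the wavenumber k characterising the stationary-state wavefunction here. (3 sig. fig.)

With E > V_b the solution is oscillatory, ψ ∝ e^{±ikx} with k = √(2m(E − V_b))/ℏ.
k = √(2 × 1 × 8.3) = 4.074.

k = 4.07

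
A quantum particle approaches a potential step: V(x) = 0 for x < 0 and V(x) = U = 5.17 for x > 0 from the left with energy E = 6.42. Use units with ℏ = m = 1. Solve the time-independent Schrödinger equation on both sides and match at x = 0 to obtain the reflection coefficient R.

On each side the TISE gives plane waves with k = √(2m(E − V))/ℏ: k₁ = √(2·1·6.42) = 3.583, k₂ = √(2·1·1.25) = 1.581.
Matching ψ and ψ′ at x = 0 gives r = (k₁ − k₂)/(k₁ + k₂), so R = r² = 0.1503 and T = 1 − R = 0.8497.

R = 0.150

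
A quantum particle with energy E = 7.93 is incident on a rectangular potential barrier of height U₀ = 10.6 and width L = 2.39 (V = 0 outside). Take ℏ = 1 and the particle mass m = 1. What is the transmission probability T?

Since E < U₀ the interior solution is evanescent with decay constant κ = √(2m(U₀ − E))/ℏ = 2.311.
κL = 5.523, sinh(κL) = 125.2.
Matching ψ, ψ′ at both faces gives T = [1 + U₀² sinh²(κL) / (4E(U₀ − E))]⁻¹ = 1/20790 = 0.0000481.

T = 0.0000481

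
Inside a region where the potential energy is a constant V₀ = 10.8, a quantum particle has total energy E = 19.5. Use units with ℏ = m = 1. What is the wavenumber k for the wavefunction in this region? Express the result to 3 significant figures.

k = 4.17

With E > V₀ the solution is oscillatory, ψ ∝ e^{±ikx} with k = √(2m(E − V₀))/ℏ.
k = √(2 × 1 × 8.7) = 4.171.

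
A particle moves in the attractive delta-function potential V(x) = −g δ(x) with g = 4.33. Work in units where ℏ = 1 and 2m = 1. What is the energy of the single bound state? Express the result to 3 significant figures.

The bound state is ψ(x) = √κ e^{−κ|x|}. The derivative jump ψ'(0⁺) − ψ'(0⁻) = −(2mg/ℏ²)ψ(0) fixes κ = mg/ℏ² = 2.165.
Then E = −ℏ²κ²/(2m) = −mg²/(2ℏ²) = -4.687.

E = -4.69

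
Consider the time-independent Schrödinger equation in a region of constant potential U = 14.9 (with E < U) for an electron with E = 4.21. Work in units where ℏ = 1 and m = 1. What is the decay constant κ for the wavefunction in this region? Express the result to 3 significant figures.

κ = 4.62

Since E < U the TISE in this region is ψ'' = κ²ψ with κ = √(2m(U − E))/ℏ.
κ = √(2 × 1 × 10.69) = 4.624.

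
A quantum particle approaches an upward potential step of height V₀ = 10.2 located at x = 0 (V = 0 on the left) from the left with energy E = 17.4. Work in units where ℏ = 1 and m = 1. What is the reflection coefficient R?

R = 0.0471

On each side the TISE gives plane waves with k = √(2m(E − V))/ℏ: k₁ = √(2·1·17.4) = 5.899, k₂ = √(2·1·7.2) = 3.795.
Continuity of ψ and ψ′ at the step yields the reflection amplitude r = (k₁ − k₂)/(k₁ + k₂) = 0.2171; thus R = |r|² = 0.04713, T = 0.9529.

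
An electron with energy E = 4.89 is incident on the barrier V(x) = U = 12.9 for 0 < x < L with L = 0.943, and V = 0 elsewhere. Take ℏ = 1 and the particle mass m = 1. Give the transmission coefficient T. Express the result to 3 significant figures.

Since E < U the interior solution is evanescent with decay constant κ = √(2m(U − E))/ℏ = 4.002.
κL = 3.774, sinh(κL) = 21.77.
Matching ψ, ψ′ at both faces gives T = [1 + U² sinh²(κL) / (4E(U − E))]⁻¹ = 1/504.5 = 0.00198.

T = 0.00198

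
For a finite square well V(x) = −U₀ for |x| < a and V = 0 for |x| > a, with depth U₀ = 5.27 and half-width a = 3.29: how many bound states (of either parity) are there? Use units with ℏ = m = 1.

N = 7

The dimensionless depth is z₀ = a√(2mU₀)/ℏ = 3.29 × √(10.54) = 10.68.
The even/odd transcendental equations gain one root per π/2 in z₀, giving N = 1 + ⌊2z₀/π⌋ = 1 + ⌊6.800⌋ = 7.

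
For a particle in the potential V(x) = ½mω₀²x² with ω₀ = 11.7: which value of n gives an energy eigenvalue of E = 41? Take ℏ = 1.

Invert E_n = (n + ½)ℏω₀: n = E/ℏω₀ − ½ = 3.004, so n = 3.

n = 3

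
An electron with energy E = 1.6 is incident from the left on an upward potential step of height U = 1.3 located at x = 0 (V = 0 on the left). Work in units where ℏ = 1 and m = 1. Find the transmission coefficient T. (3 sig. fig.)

T = 0.843

On each side the TISE gives plane waves with k = √(2m(E − V))/ℏ: k₁ = √(2·1·1.6) = 1.789, k₂ = √(2·1·0.3) = 0.7746.
Matching ψ and ψ′ at x = 0 gives r = (k₁ − k₂)/(k₁ + k₂), so R = r² = 0.1565 and T = 1 − R = 0.8435.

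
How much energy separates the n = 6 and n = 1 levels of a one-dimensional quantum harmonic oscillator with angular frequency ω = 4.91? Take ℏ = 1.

E_n = ℏω(n + ½), so ΔE = (6 − 1) ℏω = 5 × 4.91 = 24.55.

ΔE = 24.6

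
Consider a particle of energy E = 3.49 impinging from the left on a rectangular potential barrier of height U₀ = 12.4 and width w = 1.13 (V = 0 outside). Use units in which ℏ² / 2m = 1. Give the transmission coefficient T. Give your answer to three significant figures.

E < U₀: inside the barrier ψ ∝ e^{±κx} with κ = √(2m(U₀ − E))/ℏ = 2.985.
κw = 3.373, sinh(κw) = 14.57.
The exact tunnelling result is T⁻¹ = 1 + U₀² sinh²(κw) / [4E(U₀ − E)] = 263.3, so T = 0.00380.

T = 0.00380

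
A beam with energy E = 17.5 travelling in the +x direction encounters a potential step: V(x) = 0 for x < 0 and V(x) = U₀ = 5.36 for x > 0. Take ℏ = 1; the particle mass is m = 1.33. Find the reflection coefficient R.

The wavenumbers are k₁ = √(2mE)/ℏ = 6.823 on the left and k₂ = √(2m(E − U₀))/ℏ = 5.683 on the right.
Continuity of ψ and ψ′ at the step yields the reflection amplitude r = (k₁ − k₂)/(k₁ + k₂) = 0.09117; thus R = |r|² = 0.008312, T = 0.9917.

R = 0.00831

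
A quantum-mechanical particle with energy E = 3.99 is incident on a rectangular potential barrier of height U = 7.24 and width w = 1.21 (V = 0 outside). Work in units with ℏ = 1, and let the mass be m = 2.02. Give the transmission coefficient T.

T = 0.000615

Since E < U the interior solution is evanescent with decay constant κ = √(2m(U − E))/ℏ = 3.624.
κw = 4.384, sinh(κw) = 40.09.
The exact tunnelling result is T⁻¹ = 1 + U² sinh²(κw) / [4E(U − E)] = 1625, so T = 0.000615.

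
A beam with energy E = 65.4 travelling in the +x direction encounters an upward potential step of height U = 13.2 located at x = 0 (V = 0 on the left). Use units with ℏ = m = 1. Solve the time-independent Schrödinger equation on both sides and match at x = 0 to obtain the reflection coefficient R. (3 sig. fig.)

R = 0.00317

On each side the TISE gives plane waves with k = √(2m(E − V))/ℏ: k₁ = √(2·1·65.4) = 11.44, k₂ = √(2·1·52.2) = 10.22.
Continuity of ψ and ψ′ at the step yields the reflection amplitude r = (k₁ − k₂)/(k₁ + k₂) = 0.05630; thus R = |r|² = 0.003170, T = 0.9968.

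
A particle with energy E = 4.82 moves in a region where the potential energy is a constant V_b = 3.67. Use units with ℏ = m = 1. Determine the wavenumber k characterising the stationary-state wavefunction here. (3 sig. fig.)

k = 1.52

With E > V_b the solution is oscillatory, ψ ∝ e^{±ikx} with k = √(2m(E − V_b))/ℏ.
k = √(2 × 1 × 1.15) = 1.517.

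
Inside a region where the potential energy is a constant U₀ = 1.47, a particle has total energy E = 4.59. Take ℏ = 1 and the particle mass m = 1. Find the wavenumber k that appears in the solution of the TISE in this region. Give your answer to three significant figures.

With E > U₀ the solution is oscillatory, ψ ∝ e^{±ikx} with k = √(2m(E − U₀))/ℏ.
k = √(2 × 1 × 3.12) = 2.498.

k = 2.50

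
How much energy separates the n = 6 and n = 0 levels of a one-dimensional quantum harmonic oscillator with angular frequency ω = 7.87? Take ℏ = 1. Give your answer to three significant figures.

ΔE = 47.2

E_n = ℏω(n + ½), so ΔE = (6 − 0) ℏω = 6 × 7.87 = 47.22.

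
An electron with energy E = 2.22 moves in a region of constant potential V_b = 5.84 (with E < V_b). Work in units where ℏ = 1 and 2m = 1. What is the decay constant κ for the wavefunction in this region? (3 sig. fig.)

κ = 1.90

Since E < V_b the TISE in this region is ψ'' = κ²ψ with κ = √(2m(V_b − E))/ℏ.
κ = √(2 × 0.5 × 3.62) = 1.903.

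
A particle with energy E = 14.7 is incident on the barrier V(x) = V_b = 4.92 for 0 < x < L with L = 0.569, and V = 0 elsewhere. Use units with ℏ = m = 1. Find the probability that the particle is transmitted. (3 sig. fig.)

T = 0.986

E > V_b: inside the barrier k₂ = √(2m(E − V_b))/ℏ = 4.423, k₂L = 2.516.
Matching at both interfaces gives T⁻¹ = 1 + V_b² sin²(k₂L) / [4E(E − V_b)] = 1.014, hence T = 0.986.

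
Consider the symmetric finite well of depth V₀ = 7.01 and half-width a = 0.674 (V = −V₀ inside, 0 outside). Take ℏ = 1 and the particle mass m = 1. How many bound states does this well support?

Define the well-strength parameter z₀ = (a/ℏ)√(2mV₀) = 0.674 × √(2·1·7.01) = 2.524.
The even/odd transcendental equations gain one root per π/2 in z₀, giving N = 1 + ⌊2z₀/π⌋ = 1 + ⌊1.607⌋ = 2.

N = 2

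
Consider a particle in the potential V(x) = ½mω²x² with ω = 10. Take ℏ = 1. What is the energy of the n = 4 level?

The oscillator eigenvalues are E_n = ℏω(n + ½), so E_4 = 10 × 4.5 = 45.00.

E = 45.0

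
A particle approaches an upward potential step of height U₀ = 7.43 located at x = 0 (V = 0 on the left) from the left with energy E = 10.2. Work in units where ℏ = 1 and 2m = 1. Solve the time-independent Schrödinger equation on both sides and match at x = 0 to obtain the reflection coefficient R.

R = 0.0991

On each side the TISE gives plane waves with k = √(2m(E − V))/ℏ: k₁ = √(2·½·10.2) = 3.194, k₂ = √(2·½·2.77) = 1.664.
Matching ψ and ψ′ at x = 0 gives r = (k₁ − k₂)/(k₁ + k₂), so R = r² = 0.09911 and T = 1 − R = 0.9009.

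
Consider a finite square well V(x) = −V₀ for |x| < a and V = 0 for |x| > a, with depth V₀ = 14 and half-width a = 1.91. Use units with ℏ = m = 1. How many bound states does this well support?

N = 7

Define the well-strength parameter z₀ = (a/ℏ)√(2mV₀) = 1.91 × √(2·1·14) = 10.11.
A new bound state (alternating even/odd) appears each time z₀ passes a multiple of π/2, so N = ⌊2z₀/π⌋ + 1 = ⌊6.434⌋ + 1 = 7.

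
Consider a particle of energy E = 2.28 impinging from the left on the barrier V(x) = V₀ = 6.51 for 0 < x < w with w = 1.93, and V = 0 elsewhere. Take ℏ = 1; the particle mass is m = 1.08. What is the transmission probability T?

Since E < V₀ the interior solution is evanescent with decay constant κ = √(2m(V₀ − E))/ℏ = 3.023.
κw = 5.834, sinh(κw) = 170.8.
The exact tunnelling result is T⁻¹ = 1 + V₀² sinh²(κw) / [4E(V₀ − E)] = 32060, so T = 0.0000312.

T = 0.0000312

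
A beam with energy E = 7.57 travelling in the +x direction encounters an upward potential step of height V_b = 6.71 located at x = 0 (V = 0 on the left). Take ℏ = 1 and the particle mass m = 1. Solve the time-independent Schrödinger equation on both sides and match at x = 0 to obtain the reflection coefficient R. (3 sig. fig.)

The wavenumbers are k₁ = √(2mE)/ℏ = 3.891 on the left and k₂ = √(2m(E − V_b))/ℏ = 1.311 on the right.
Continuity of ψ and ψ′ at the step yields the reflection amplitude r = (k₁ − k₂)/(k₁ + k₂) = 0.4958; thus R = |r|² = 0.2458, T = 0.7542.

R = 0.246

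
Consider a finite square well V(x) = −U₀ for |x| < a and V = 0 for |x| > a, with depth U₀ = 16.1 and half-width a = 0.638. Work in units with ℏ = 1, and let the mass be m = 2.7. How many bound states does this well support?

The dimensionless depth is z₀ = a√(2mU₀)/ℏ = 0.638 × √(86.94) = 5.949.
A new bound state (alternating even/odd) appears each time z₀ passes a multiple of π/2, so N = ⌊2z₀/π⌋ + 1 = ⌊3.787⌋ + 1 = 4.

N = 4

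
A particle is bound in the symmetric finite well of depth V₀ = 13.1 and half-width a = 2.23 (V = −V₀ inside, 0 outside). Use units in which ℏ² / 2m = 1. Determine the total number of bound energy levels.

The dimensionless depth is z₀ = a√(2mV₀)/ℏ = 2.23 × √(13.10) = 8.071.
The even/odd transcendental equations gain one root per π/2 in z₀, giving N = 1 + ⌊2z₀/π⌋ = 1 + ⌊5.138⌋ = 6.

N = 6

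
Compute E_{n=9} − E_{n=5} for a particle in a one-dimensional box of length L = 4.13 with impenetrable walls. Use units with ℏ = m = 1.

E_n = n²π²ℏ²/(2mL²), so ΔE = (9² − 5²) π²ℏ²/(2mL²).
ΔE = 56 × π² / (2 × 1 × 4.13²) = 16.20.

ΔE = 16.2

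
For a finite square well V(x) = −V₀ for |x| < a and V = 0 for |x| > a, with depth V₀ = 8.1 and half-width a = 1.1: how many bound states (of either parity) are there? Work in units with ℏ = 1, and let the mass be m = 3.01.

Define the well-strength parameter z₀ = (a/ℏ)√(2mV₀) = 1.1 × √(2·3.01·8.1) = 7.681.
A new bound state (alternating even/odd) appears each time z₀ passes a multiple of π/2, so N = ⌊2z₀/π⌋ + 1 = ⌊4.890⌋ + 1 = 5.

N = 5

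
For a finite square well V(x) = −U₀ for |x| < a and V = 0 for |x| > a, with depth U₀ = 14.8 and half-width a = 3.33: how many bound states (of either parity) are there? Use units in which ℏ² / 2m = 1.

N = 9

The dimensionless depth is z₀ = a√(2mU₀)/ℏ = 3.33 × √(14.80) = 12.81.
A new bound state (alternating even/odd) appears each time z₀ passes a multiple of π/2, so N = ⌊2z₀/π⌋ + 1 = ⌊8.156⌋ + 1 = 9.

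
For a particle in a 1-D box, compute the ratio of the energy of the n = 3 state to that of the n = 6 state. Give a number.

0.25

Since E_n ∝ n², the ratio is (3/6)² = 0.25.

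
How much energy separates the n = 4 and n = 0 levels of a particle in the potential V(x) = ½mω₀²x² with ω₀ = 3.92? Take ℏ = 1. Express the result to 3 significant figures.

E_n = ℏω₀(n + ½), so ΔE = (4 − 0) ℏω₀ = 4 × 3.92 = 15.68.

ΔE = 15.7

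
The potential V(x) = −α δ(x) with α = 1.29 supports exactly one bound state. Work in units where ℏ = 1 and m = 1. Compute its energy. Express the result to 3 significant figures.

E = -0.832

The bound state is ψ(x) = √κ e^{−κ|x|}. The derivative jump ψ'(0⁺) − ψ'(0⁻) = −(2mα/ℏ²)ψ(0) fixes κ = mα/ℏ² = 1.290.
Then E = −ℏ²κ²/(2m) = −mα²/(2ℏ²) = -0.8321.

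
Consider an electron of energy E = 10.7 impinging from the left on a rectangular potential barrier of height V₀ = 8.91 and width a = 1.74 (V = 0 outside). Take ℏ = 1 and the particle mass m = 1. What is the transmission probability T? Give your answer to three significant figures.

T = 0.977

Above the barrier the interior wavenumber is k₂ = √(2m(E − V₀))/ℏ = 1.892, giving phase k₂a = 3.292.
Matching at both interfaces gives T⁻¹ = 1 + V₀² sin²(k₂a) / [4E(E − V₀)] = 1.023, hence T = 0.977.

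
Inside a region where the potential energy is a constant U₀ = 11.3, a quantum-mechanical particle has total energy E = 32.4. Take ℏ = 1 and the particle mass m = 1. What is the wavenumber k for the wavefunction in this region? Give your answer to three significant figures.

k = 6.50

With E > U₀ the solution is oscillatory, ψ ∝ e^{±ikx} with k = √(2m(E − U₀))/ℏ.
k = √(2 × 1 × 21.1) = 6.496.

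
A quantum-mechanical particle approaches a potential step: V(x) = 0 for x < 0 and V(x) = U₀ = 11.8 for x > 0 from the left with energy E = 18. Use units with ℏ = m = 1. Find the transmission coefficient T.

T = 0.932

On each side the TISE gives plane waves with k = √(2m(E − V))/ℏ: k₁ = √(2·1·18) = 6.000, k₂ = √(2·1·6.2) = 3.521.
Matching ψ and ψ′ at x = 0 gives r = (k₁ − k₂)/(k₁ + k₂), so R = r² = 0.06777 and T = 1 − R = 0.9322.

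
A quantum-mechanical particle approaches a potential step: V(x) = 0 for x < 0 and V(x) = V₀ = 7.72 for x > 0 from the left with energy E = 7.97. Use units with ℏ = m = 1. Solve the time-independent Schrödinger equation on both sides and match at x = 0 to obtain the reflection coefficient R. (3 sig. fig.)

R = 0.489

On each side the TISE gives plane waves with k = √(2m(E − V))/ℏ: k₁ = √(2·1·7.97) = 3.992, k₂ = √(2·1·0.25) = 0.7071.
Continuity of ψ and ψ′ at the step yields the reflection amplitude r = (k₁ − k₂)/(k₁ + k₂) = 0.6991; thus R = |r|² = 0.4887, T = 0.5113.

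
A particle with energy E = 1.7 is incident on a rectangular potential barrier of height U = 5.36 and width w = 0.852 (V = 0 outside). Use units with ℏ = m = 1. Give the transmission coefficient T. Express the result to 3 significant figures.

T = 0.0340

E < U: inside the barrier ψ ∝ e^{±κx} with κ = √(2m(U − E))/ℏ = 2.706.
κw = 2.305, sinh(κw) = 4.963.
The exact tunnelling result is T⁻¹ = 1 + U² sinh²(κw) / [4E(U − E)] = 29.43, so T = 0.0340.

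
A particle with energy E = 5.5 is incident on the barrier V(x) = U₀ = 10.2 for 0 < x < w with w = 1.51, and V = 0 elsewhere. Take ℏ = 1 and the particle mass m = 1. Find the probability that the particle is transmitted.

E < U₀: inside the barrier ψ ∝ e^{±κx} with κ = √(2m(U₀ − E))/ℏ = 3.066.
κw = 4.630, sinh(κw) = 51.23.
The exact tunnelling result is T⁻¹ = 1 + U₀² sinh²(κw) / [4E(U₀ − E)] = 2642, so T = 0.000379.

T = 0.000379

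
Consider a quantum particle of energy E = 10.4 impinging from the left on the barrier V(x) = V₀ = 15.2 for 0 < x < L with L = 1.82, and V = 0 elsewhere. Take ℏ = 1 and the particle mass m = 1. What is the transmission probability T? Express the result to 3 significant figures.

Since E < V₀ the interior solution is evanescent with decay constant κ = √(2m(V₀ − E))/ℏ = 3.098.
κL = 5.639, sinh(κL) = 140.6.
Matching ψ, ψ′ at both faces gives T = [1 + V₀² sinh²(κL) / (4E(V₀ − E))]⁻¹ = 1/22870 = 0.0000437.

T = 0.0000437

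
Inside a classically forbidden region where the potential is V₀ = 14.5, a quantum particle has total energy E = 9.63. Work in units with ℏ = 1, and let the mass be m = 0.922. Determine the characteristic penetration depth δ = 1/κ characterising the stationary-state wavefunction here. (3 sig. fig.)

δ = 0.334

Since E < V₀ the TISE in this region is ψ'' = κ²ψ with κ = √(2m(V₀ − E))/ℏ.
κ = √(2 × 0.922 × 4.87) = 2.997. The penetration depth is δ = 1/κ = 0.334.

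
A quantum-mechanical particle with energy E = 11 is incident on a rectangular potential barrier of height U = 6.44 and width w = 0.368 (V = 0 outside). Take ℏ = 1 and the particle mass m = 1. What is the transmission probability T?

T = 0.858

E > U: inside the barrier k₂ = √(2m(E − U))/ℏ = 3.020, k₂w = 1.111.
Matching at both interfaces gives T⁻¹ = 1 + U² sin²(k₂w) / [4E(E − U)] = 1.166, hence T = 0.858.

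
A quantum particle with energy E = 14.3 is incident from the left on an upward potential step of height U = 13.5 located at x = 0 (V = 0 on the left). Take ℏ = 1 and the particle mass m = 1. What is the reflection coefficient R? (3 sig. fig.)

The wavenumbers are k₁ = √(2mE)/ℏ = 5.348 on the left and k₂ = √(2m(E − U))/ℏ = 1.265 on the right.
Continuity of ψ and ψ′ at the step yields the reflection amplitude r = (k₁ − k₂)/(k₁ + k₂) = 0.6174; thus R = |r|² = 0.3812, T = 0.6188.

R = 0.381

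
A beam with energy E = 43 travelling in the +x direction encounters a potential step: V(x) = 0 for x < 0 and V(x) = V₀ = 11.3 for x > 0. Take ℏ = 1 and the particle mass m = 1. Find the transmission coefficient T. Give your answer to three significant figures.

The wavenumbers are k₁ = √(2mE)/ℏ = 9.274 on the left and k₂ = √(2m(E − V₀))/ℏ = 7.962 on the right.
Matching ψ and ψ′ at x = 0 gives r = (k₁ − k₂)/(k₁ + k₂), so R = r² = 0.005787 and T = 1 − R = 0.9942.

T = 0.994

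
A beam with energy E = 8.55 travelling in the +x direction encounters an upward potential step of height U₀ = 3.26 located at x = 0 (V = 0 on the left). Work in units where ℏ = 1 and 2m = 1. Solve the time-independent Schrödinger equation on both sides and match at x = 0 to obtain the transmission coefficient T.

On each side the TISE gives plane waves with k = √(2m(E − V))/ℏ: k₁ = √(2·½·8.55) = 2.924, k₂ = √(2·½·5.29) = 2.300.
Continuity of ψ and ψ′ at the step yields the reflection amplitude r = (k₁ − k₂)/(k₁ + k₂) = 0.1195; thus R = |r|² = 0.01427, T = 0.9857.

T = 0.986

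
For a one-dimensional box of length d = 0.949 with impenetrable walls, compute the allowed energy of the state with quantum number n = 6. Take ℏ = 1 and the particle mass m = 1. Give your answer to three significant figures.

E = 197

The infinite-well eigenfunctions ψ_n = √(2/d) sin(nπx/d) vanish at both walls, giving E_n = n²π²ℏ²/(2md²).
E_6 = 6² × π² / (2 × 1 × 0.949²) = 197.3.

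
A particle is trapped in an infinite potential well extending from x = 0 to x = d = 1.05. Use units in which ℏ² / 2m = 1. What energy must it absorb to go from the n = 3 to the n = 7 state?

E_n = n²π²ℏ²/(2md²), so ΔE = (7² − 3²) π²ℏ²/(2md²).
ΔE = 40 × π² / (2 × 0.5 × 1.05²) = 358.1.

ΔE = 358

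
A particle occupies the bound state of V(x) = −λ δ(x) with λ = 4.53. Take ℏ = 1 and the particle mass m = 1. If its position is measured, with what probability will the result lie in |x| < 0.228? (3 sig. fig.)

P = 0.873

The normalised bound state is ψ = √κ e^{−κ|x|} with κ = mλ/ℏ² = 4.530.
P(|x| < d) = ∫_{−d}^{d} κ e^{−2κ|x|} dx = 1 − e^{−2κd} = 1 − e^{−2.066} = 0.8733.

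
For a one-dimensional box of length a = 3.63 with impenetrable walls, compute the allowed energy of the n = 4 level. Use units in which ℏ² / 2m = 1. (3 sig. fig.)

E = 12.0

Requiring ψ(0) = ψ(a) = 0 quantises k = nπ/a, hence E_n = ℏ²k²/2m = n²π²ℏ²/(2ma²).
E_4 = 4² × π² / (2 × 0.5 × 3.63²) = 11.98.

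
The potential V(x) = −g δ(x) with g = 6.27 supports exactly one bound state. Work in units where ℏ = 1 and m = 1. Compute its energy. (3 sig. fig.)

E = -19.7

For x ≠ 0 the bound state is ψ ∝ e^{−κ|x|}; integrating the TISE across the delta gives the cusp condition 2κ = 2mg/ℏ², so κ = 6.270.
Then E = −ℏ²κ²/(2m) = −mg²/(2ℏ²) = -19.66.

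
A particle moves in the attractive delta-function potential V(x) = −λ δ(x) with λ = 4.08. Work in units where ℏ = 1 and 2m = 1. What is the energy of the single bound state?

E = -4.16

For x ≠ 0 the bound state is ψ ∝ e^{−κ|x|}; integrating the TISE across the delta gives the cusp condition 2κ = 2mλ/ℏ², so κ = 2.040.
Then E = −ℏ²κ²/(2m) = −mλ²/(2ℏ²) = -4.162.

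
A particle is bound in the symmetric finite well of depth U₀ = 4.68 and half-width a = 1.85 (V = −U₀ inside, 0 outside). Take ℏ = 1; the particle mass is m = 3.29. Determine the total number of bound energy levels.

N = 7

The dimensionless depth is z₀ = a√(2mU₀)/ℏ = 1.85 × √(30.79) = 10.27.
The even/odd transcendental equations gain one root per π/2 in z₀, giving N = 1 + ⌊2z₀/π⌋ = 1 + ⌊6.536⌋ = 7.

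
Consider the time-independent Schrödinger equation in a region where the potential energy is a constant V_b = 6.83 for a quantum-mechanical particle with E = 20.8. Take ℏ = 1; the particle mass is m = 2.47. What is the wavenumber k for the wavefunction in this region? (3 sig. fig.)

k = 8.31

With E > V_b the solution is oscillatory, ψ ∝ e^{±ikx} with k = √(2m(E − V_b))/ℏ.
k = √(2 × 2.47 × 13.97) = 8.307.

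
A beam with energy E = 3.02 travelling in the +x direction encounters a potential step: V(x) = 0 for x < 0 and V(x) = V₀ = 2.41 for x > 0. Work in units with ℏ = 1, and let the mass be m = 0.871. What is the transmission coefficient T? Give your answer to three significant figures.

The wavenumbers are k₁ = √(2mE)/ℏ = 2.294 on the left and k₂ = √(2m(E − V₀))/ℏ = 1.031 on the right.
Matching ψ and ψ′ at x = 0 gives r = (k₁ − k₂)/(k₁ + k₂), so R = r² = 0.1443 and T = 1 − R = 0.8557.

T = 0.856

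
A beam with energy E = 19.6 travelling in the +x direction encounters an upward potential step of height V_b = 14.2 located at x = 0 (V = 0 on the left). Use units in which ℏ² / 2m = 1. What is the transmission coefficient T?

T = 0.903

The wavenumbers are k₁ = √(2mE)/ℏ = 4.427 on the left and k₂ = √(2m(E − V_b))/ℏ = 2.324 on the right.
Matching ψ and ψ′ at x = 0 gives r = (k₁ − k₂)/(k₁ + k₂), so R = r² = 0.09708 and T = 1 − R = 0.9029.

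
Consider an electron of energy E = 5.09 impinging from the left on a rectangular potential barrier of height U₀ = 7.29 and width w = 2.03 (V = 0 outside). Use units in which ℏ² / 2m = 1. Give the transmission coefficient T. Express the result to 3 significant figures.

E < U₀: inside the barrier ψ ∝ e^{±κx} with κ = √(2m(U₀ − E))/ℏ = 1.483.
κw = 3.011, sinh(κw) = 10.13.
Matching ψ, ψ′ at both faces gives T = [1 + U₀² sinh²(κw) / (4E(U₀ − E))]⁻¹ = 1/122.7 = 0.00815.

T = 0.00815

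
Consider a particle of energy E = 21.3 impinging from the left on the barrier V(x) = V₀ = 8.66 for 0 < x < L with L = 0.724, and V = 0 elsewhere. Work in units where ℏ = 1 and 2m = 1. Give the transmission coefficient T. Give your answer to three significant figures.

T = 0.980

E > V₀: inside the barrier k₂ = √(2m(E − V₀))/ℏ = 3.555, k₂L = 2.574.
Matching at both interfaces gives T⁻¹ = 1 + V₀² sin²(k₂L) / [4E(E − V₀)] = 1.020, hence T = 0.980.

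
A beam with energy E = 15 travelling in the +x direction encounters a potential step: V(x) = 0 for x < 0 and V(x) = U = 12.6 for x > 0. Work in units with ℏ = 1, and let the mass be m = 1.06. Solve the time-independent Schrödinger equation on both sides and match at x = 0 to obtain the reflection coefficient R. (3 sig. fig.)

The wavenumbers are k₁ = √(2mE)/ℏ = 5.639 on the left and k₂ = √(2m(E − U))/ℏ = 2.256 on the right.
Continuity of ψ and ψ′ at the step yields the reflection amplitude r = (k₁ − k₂)/(k₁ + k₂) = 0.4286; thus R = |r|² = 0.1837, T = 0.8163.

R = 0.184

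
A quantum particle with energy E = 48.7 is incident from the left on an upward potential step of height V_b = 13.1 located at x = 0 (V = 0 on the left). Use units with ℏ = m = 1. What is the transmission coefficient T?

The wavenumbers are k₁ = √(2mE)/ℏ = 9.869 on the left and k₂ = √(2m(E − V_b))/ℏ = 8.438 on the right.
Continuity of ψ and ψ′ at the step yields the reflection amplitude r = (k₁ − k₂)/(k₁ + k₂) = 0.07817; thus R = |r|² = 0.006111, T = 0.9939.

T = 0.994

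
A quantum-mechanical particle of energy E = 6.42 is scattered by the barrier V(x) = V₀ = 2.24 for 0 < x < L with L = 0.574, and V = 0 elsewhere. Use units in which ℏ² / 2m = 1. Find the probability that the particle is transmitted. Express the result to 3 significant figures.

E > V₀: inside the barrier k₂ = √(2m(E − V₀))/ℏ = 2.045, k₂L = 1.174.
Matching at both interfaces gives T⁻¹ = 1 + V₀² sin²(k₂L) / [4E(E − V₀)] = 1.040, hence T = 0.962.

T = 0.962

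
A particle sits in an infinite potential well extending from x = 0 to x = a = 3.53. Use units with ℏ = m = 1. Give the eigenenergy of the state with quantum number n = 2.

E = 1.58

The infinite-well eigenfunctions ψ_n = √(2/a) sin(nπx/a) vanish at both walls, giving E_n = n²π²ℏ²/(2ma²).
E_2 = 2² × π² / (2 × 1 × 3.53²) = 1.584.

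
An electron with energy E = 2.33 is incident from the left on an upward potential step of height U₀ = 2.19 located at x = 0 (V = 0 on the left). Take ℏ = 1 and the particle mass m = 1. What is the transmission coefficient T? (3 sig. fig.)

T = 0.632

On each side the TISE gives plane waves with k = √(2m(E − V))/ℏ: k₁ = √(2·1·2.33) = 2.159, k₂ = √(2·1·0.14) = 0.5292.
Matching ψ and ψ′ at x = 0 gives r = (k₁ − k₂)/(k₁ + k₂), so R = r² = 0.3676 and T = 1 − R = 0.6324.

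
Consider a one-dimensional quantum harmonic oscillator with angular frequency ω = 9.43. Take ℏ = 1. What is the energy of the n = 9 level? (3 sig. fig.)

E = 89.6

Using E_n = (n + ½)ℏω: E_9 = 9.5 × 9.43 = 89.59.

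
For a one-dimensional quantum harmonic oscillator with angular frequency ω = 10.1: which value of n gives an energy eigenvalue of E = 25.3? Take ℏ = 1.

n = 2

Invert E_n = (n + ½)ℏω: n = E/ℏω − ½ = 2.005, so n = 2.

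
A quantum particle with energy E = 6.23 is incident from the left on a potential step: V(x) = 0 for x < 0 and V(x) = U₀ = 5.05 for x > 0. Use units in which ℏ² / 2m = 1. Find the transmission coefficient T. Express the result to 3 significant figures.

T = 0.845

On each side the TISE gives plane waves with k = √(2m(E − V))/ℏ: k₁ = √(2·½·6.23) = 2.496, k₂ = √(2·½·1.18) = 1.086.
Continuity of ψ and ψ′ at the step yields the reflection amplitude r = (k₁ − k₂)/(k₁ + k₂) = 0.3935; thus R = |r|² = 0.1549, T = 0.8451.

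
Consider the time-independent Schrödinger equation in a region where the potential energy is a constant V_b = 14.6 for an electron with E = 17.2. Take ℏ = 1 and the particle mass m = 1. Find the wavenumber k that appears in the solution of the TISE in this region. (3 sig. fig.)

With E > V_b the solution is oscillatory, ψ ∝ e^{±ikx} with k = √(2m(E − V_b))/ℏ.
k = √(2 × 1 × 2.6) = 2.280.

k = 2.28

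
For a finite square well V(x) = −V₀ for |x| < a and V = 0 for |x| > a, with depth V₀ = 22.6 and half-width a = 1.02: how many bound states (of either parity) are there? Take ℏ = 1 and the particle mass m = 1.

N = 5

Define the well-strength parameter z₀ = (a/ℏ)√(2mV₀) = 1.02 × √(2·1·22.6) = 6.858.
A new bound state (alternating even/odd) appears each time z₀ passes a multiple of π/2, so N = ⌊2z₀/π⌋ + 1 = ⌊4.366⌋ + 1 = 5.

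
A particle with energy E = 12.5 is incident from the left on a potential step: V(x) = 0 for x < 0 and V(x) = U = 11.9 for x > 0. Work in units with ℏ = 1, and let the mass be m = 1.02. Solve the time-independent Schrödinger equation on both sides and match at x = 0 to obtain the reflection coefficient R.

The wavenumbers are k₁ = √(2mE)/ℏ = 5.050 on the left and k₂ = √(2m(E − U))/ℏ = 1.106 on the right.
Continuity of ψ and ψ′ at the step yields the reflection amplitude r = (k₁ − k₂)/(k₁ + k₂) = 0.6406; thus R = |r|² = 0.4103, T = 0.5897.

R = 0.410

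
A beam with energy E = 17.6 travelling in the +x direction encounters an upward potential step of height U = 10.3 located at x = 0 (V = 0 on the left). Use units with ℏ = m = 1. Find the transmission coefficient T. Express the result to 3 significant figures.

T = 0.953

The wavenumbers are k₁ = √(2mE)/ℏ = 5.933 on the left and k₂ = √(2m(E − U))/ℏ = 3.821 on the right.
Continuity of ψ and ψ′ at the step yields the reflection amplitude r = (k₁ − k₂)/(k₁ + k₂) = 0.2165; thus R = |r|² = 0.04688, T = 0.9531.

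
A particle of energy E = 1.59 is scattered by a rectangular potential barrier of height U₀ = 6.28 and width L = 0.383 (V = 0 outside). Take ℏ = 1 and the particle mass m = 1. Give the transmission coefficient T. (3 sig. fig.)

Since E < U₀ the interior solution is evanescent with decay constant κ = √(2m(U₀ − E))/ℏ = 3.063.
κL = 1.173, sinh(κL) = 1.461.
The exact tunnelling result is T⁻¹ = 1 + U₀² sinh²(κL) / [4E(U₀ − E)] = 3.823, so T = 0.262.

T = 0.262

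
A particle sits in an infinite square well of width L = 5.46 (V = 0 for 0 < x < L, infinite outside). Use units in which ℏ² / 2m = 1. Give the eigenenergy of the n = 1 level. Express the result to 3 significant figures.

Requiring ψ(0) = ψ(L) = 0 quantises k = nπ/L, hence E_n = ℏ²k²/2m = n²π²ℏ²/(2mL²).
E_1 = 1² × π² / (2 × 0.5 × 5.46²) = 0.3311.

E = 0.331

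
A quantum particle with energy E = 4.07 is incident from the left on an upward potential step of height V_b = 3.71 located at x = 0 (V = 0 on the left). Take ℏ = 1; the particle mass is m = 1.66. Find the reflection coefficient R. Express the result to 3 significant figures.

The wavenumbers are k₁ = √(2mE)/ℏ = 3.676 on the left and k₂ = √(2m(E − V_b))/ℏ = 1.093 on the right.
Matching ψ and ψ′ at x = 0 gives r = (k₁ − k₂)/(k₁ + k₂), so R = r² = 0.2933 and T = 1 − R = 0.7067.

R = 0.293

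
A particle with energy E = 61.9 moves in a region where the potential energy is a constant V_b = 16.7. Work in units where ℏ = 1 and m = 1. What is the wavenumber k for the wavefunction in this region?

With E > V_b the solution is oscillatory, ψ ∝ e^{±ikx} with k = √(2m(E − V_b))/ℏ.
k = √(2 × 1 × 45.2) = 9.508.

k = 9.51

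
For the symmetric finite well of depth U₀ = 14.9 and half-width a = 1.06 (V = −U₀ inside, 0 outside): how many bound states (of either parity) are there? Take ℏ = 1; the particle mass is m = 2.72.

N = 7

The dimensionless depth is z₀ = a√(2mU₀)/ℏ = 1.06 × √(81.06) = 9.543.
A new bound state (alternating even/odd) appears each time z₀ passes a multiple of π/2, so N = ⌊2z₀/π⌋ + 1 = ⌊6.075⌋ + 1 = 7.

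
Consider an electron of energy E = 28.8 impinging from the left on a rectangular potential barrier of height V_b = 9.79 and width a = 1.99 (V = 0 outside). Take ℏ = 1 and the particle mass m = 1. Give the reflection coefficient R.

Above the barrier the interior wavenumber is k₂ = √(2m(E − V_b))/ℏ = 6.166, giving phase k₂a = 12.27.
T = [1 + V_b² sin²(k₂a) / (4E(E − V_b))]⁻¹ = 1/1.004 = 0.996.
R = 1 − T = 0.00371.

R = 0.00371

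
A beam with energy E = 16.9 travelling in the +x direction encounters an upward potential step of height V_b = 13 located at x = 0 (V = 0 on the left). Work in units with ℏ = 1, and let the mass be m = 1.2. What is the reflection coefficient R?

On each side the TISE gives plane waves with k = √(2m(E − V))/ℏ: k₁ = √(2·1.2·16.9) = 6.369, k₂ = √(2·1.2·3.9) = 3.059.
Continuity of ψ and ψ′ at the step yields the reflection amplitude r = (k₁ − k₂)/(k₁ + k₂) = 0.3510; thus R = |r|² = 0.1232, T = 0.8768.

R = 0.123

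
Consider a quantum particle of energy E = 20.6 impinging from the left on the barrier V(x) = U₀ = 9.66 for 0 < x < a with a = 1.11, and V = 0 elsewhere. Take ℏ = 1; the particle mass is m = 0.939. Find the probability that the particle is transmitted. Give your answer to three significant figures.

Above the barrier the interior wavenumber is k₂ = √(2m(E − U₀))/ℏ = 4.533, giving phase k₂a = 5.031.
T = [1 + U₀² sin²(k₂a) / (4E(E − U₀))]⁻¹ = 1/1.093 = 0.915.

T = 0.915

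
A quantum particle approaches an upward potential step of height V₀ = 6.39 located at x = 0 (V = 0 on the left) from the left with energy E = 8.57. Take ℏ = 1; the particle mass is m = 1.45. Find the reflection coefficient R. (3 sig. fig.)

R = 0.109

The wavenumbers are k₁ = √(2mE)/ℏ = 4.985 on the left and k₂ = √(2m(E − V₀))/ℏ = 2.514 on the right.
Continuity of ψ and ψ′ at the step yields the reflection amplitude r = (k₁ − k₂)/(k₁ + k₂) = 0.3295; thus R = |r|² = 0.1086, T = 0.8914.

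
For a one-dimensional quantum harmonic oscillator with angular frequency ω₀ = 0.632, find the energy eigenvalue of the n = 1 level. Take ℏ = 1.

E = 0.948

The oscillator eigenvalues are E_n = ℏω₀(n + ½), so E_1 = 0.632 × 1.5 = 0.9480.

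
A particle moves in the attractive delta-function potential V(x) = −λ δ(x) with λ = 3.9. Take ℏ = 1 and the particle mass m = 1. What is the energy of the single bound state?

E = -7.61

For x ≠ 0 the bound state is ψ ∝ e^{−κ|x|}; integrating the TISE across the delta gives the cusp condition 2κ = 2mλ/ℏ², so κ = 3.900.
Then E = −ℏ²κ²/(2m) = −mλ²/(2ℏ²) = -7.605.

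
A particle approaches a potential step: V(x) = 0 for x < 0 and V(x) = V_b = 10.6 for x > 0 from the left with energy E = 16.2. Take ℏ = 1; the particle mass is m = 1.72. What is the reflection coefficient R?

R = 0.0673

The wavenumbers are k₁ = √(2mE)/ℏ = 7.465 on the left and k₂ = √(2m(E − V_b))/ℏ = 4.389 on the right.
Matching ψ and ψ′ at x = 0 gives r = (k₁ − k₂)/(k₁ + k₂), so R = r² = 0.06733 and T = 1 − R = 0.9327.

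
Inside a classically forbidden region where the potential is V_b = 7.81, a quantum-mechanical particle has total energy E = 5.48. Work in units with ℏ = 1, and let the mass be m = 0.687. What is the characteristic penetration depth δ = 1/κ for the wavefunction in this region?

δ = 0.559

Since E < V_b the TISE in this region is ψ'' = κ²ψ with κ = √(2m(V_b − E))/ℏ.
κ = √(2 × 0.687 × 2.33) = 1.789. The penetration depth is δ = 1/κ = 0.559.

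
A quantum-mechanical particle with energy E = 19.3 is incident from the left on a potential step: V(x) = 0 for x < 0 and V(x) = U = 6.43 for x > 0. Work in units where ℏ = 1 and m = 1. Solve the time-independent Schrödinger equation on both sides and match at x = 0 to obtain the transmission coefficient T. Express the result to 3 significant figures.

On each side the TISE gives plane waves with k = √(2m(E − V))/ℏ: k₁ = √(2·1·19.3) = 6.213, k₂ = √(2·1·12.87) = 5.073.
Matching ψ and ψ′ at x = 0 gives r = (k₁ − k₂)/(k₁ + k₂), so R = r² = 0.01019 and T = 1 − R = 0.9898.

T = 0.990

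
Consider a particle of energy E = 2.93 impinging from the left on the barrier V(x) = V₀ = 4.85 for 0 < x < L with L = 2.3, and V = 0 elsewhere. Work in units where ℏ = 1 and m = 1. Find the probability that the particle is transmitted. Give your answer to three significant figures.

T = 0.000466

E < V₀: inside the barrier ψ ∝ e^{±κx} with κ = √(2m(V₀ − E))/ℏ = 1.960.
κL = 4.507, sinh(κL) = 45.32.
The exact tunnelling result is T⁻¹ = 1 + V₀² sinh²(κL) / [4E(V₀ − E)] = 2148, so T = 0.000466.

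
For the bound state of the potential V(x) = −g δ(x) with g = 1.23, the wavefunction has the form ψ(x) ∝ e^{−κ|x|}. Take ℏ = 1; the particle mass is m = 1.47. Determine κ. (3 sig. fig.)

Integrating the TISE across x = 0 gives the cusp condition ψ'(0⁺) − ψ'(0⁻) = −(2mg/ℏ²)ψ(0).
With ψ ∝ e^{−κ|x|} this yields −2κ = −2mg/ℏ², so κ = mg/ℏ² = 1.808.

κ = 1.81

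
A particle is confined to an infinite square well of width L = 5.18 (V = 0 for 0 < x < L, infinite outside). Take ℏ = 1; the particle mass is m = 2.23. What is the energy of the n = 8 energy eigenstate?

E = 5.28

Requiring ψ(0) = ψ(L) = 0 quantises k = nπ/L, hence E_n = ℏ²k²/2m = n²π²ℏ²/(2mL²).
E_8 = 8² × π² / (2 × 2.23 × 5.18²) = 5.278.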